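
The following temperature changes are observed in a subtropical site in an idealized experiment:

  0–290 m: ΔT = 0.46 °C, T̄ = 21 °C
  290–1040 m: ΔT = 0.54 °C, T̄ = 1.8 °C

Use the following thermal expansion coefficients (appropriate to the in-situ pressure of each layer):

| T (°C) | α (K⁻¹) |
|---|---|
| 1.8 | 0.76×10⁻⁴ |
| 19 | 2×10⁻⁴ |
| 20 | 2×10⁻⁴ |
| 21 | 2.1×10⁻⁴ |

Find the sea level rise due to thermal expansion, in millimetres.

Layer 1 at 21 °C → α = 2.1×10⁻⁴ K⁻¹
Layer 2 at 1.8 °C → α = 0.76×10⁻⁴ K⁻¹
290 × 0.46 × 2.1×10⁻⁴ = 0.028014 m
750 × 0.54 × 0.76×10⁻⁴ = 0.03078 m
Δh = 0.028014 + 0.03078 = 0.058794 m ≈ 59 mm

about 59 mm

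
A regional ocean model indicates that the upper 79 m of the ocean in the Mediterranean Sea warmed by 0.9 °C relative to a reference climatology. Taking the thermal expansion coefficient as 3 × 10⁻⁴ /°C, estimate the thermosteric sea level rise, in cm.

Δh = 2.1 cm

Δh = αΔT·H = 3×10⁻⁴ × 0.9 × 79 = 0.02133 m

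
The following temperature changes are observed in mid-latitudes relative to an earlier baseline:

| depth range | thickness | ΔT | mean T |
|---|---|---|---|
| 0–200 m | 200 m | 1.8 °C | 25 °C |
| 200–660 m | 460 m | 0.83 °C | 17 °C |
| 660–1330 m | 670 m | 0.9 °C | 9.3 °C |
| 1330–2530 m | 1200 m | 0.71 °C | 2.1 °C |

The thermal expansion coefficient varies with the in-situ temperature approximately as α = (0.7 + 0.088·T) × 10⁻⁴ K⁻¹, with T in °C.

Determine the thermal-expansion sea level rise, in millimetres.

355 mm

Layer 1: α = (0.7 + 0.088×25)×10⁻⁴ = 2.9×10⁻⁴ K⁻¹
Layer 2: α = (0.7 + 0.088×17)×10⁻⁴ = 2.196×10⁻⁴ K⁻¹
Layer 3: α = (0.7 + 0.088×9.3)×10⁻⁴ = 1.5184×10⁻⁴ K⁻¹
Layer 4: α = (0.7 + 0.088×2.1)×10⁻⁴ = 0.8848×10⁻⁴ K⁻¹
0–200 m: 1.8 × 2.9×10⁻⁴ × 200 = 0.10440 m
200–660 m: 0.83 × 2.196×10⁻⁴ × 460 = 0.08384328 m
660–1330 m: 670 × 1.5184×10⁻⁴ × 0.9 = 0.09155952 m
Layer 4: 0.8848×10⁻⁴ × 0.71 × 1200 = 0.07538496 m
Δh = 0.10440 + 0.08384328 + 0.09155952 + 0.07538496 = 0.35518776 m ≈ 355 mm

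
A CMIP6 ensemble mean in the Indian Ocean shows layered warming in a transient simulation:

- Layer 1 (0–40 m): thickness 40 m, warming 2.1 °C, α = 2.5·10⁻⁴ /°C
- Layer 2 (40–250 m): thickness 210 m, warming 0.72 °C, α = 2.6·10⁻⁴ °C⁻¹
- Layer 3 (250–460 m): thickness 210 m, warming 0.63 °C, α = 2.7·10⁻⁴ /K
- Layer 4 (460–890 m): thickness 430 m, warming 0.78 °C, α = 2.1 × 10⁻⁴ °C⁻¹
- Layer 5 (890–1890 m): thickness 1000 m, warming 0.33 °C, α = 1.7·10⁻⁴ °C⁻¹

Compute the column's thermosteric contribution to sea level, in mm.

Δh = 223 mm

0–40 m: 2.5×10⁻⁴ × 40 × 2.1 = 0.02100 m
Layer 2: 210 × 2.6×10⁻⁴ × 0.72 = 0.039312 m
250–460 m: 2.7×10⁻⁴ × 210 × 0.63 = 0.035721 m
460–890 m: 430 × 0.78 × 2.1×10⁻⁴ = 0.070434 m
890–1890 m: 0.33 × 1000 × 1.7×10⁻⁴ = 0.05610 m
Δh = 0.02100 + 0.039312 + 0.035721 + 0.070434 + 0.05610 = 0.222567 m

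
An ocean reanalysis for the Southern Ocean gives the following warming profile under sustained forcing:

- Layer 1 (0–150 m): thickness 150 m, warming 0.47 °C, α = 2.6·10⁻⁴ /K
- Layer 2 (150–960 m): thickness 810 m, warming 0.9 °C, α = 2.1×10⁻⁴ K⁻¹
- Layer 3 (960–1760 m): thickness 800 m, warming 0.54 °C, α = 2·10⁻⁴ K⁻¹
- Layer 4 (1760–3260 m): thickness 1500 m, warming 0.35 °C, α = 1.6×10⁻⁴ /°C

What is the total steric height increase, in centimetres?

Layer 1: 0.47 × 150 × 2.6×10⁻⁴ = 0.01833 m
0.9 × 2.1×10⁻⁴ × 810 = 0.15309 m
960–1760 m: 0.54 × 800 × 2×10⁻⁴ = 0.08640 m
1760–3260 m: 1500 × 0.35 × 1.6×10⁻⁴ = 0.08400 m
Δh = 0.01833 + 0.15309 + 0.08640 + 0.08400 = 0.34182 m ≈ 34 cm

Δh ≈ 34 cm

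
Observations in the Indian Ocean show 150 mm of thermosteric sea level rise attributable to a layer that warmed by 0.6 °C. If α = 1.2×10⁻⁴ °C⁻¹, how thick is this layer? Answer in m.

about 2100 m

H = Δh/(αΔT) = 0.15 / (1.2×10⁻⁴ × 0.6) ≈ 2083 m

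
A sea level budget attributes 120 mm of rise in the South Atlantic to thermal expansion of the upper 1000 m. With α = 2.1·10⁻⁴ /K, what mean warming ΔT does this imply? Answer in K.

ΔT = Δh/(αH) = 0.12 / (2.1×10⁻⁴ × 1000) ≈ 0.5714 K

ΔT ≈ 0.57 K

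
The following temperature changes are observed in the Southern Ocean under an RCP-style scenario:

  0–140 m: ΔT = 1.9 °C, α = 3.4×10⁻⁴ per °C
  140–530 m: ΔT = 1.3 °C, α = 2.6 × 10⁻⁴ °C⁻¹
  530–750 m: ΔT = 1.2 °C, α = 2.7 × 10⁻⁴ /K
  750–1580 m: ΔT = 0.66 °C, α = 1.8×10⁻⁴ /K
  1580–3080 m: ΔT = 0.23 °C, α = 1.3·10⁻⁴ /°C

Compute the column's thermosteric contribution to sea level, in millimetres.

0–140 m: 1.9 × 140 × 3.4×10⁻⁴ = 0.09044 m
140–530 m: 390 × 1.3 × 2.6×10⁻⁴ = 0.13182 m
2.7×10⁻⁴ × 1.2 × 220 = 0.07128 m
Layer 4: 830 × 1.8×10⁻⁴ × 0.66 = 0.098604 m
1.3×10⁻⁴ × 0.23 × 1500 = 0.04485 m
Δh = 0.09044 + 0.13182 + 0.07128 + 0.098604 + 0.04485 = 0.436994 m

440 mm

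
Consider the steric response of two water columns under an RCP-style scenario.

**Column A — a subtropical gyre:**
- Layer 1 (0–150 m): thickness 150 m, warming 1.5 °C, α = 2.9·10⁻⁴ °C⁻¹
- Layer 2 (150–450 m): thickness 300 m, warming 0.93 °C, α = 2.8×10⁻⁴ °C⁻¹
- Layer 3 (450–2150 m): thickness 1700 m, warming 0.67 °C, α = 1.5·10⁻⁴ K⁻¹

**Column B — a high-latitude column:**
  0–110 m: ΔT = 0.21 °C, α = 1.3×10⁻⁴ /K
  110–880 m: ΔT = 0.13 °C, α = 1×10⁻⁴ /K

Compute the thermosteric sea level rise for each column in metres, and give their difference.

Δh_A ≈ 0.314 m, Δh_B ≈ 0.0130 m; difference ≈ 0.301 m

A 1.5 × 150 × 2.9×10⁻⁴ = 0.06525 m
A Layer 2: 2.8×10⁻⁴ × 300 × 0.93 = 0.07812 m
A 1700 × 1.5×10⁻⁴ × 0.67 = 0.17085 m
A total: 0.31422 m
B 0–110 m: 1.3×10⁻⁴ × 110 × 0.21 = 0.003003 m
B Layer 2: 0.13 × 770 × 1×10⁻⁴ = 0.01001 m
B total: 0.013013 m
Difference: 0.31422 − 0.013013 = 0.301207 m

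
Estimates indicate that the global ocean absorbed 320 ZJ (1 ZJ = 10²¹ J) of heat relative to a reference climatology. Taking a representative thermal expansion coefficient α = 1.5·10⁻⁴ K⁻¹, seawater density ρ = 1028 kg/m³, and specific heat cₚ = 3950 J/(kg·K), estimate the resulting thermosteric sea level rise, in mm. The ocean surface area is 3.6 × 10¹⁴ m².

Per unit area: Q = 320×10²¹ / (3.6×10¹⁴) ≈ 8.889×10⁸ J/m²
Δh = αQ/(ρcₚ) = 1.5×10⁻⁴ × 8.889×10⁸ / (1028 × 3950) ≈ 0.032836 m

33 mm of thermosteric rise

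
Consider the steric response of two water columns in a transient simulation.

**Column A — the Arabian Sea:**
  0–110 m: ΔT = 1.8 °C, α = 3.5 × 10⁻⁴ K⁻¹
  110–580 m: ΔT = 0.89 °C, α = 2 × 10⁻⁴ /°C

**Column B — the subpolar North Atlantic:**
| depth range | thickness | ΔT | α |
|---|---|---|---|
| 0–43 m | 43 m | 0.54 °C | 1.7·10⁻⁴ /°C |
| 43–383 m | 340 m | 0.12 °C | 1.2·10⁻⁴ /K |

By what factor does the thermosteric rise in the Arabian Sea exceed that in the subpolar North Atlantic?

A Layer 1: 110 × 3.5×10⁻⁴ × 1.8 = 0.06930 m
A Layer 2: 470 × 2×10⁻⁴ × 0.89 = 0.08366 m
A total: 0.15296 m
B 43 × 0.54 × 1.7×10⁻⁴ = 0.0039474 m
B Layer 2: 0.12 × 1.2×10⁻⁴ × 340 = 0.004896 m
B total: 0.0088434 m
Ratio: 0.15296 / 0.0088434 ≈ 17.30

17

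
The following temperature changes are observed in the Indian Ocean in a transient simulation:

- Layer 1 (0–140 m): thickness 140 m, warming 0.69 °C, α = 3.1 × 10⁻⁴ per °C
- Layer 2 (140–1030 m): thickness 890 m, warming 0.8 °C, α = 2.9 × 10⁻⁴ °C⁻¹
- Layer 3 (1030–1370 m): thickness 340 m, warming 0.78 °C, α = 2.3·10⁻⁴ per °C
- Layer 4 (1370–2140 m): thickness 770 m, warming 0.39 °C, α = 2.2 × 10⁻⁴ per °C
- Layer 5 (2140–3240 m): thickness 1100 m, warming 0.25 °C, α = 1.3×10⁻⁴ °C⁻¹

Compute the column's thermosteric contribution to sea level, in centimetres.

about 40 cm

Layer 1: 3.1×10⁻⁴ × 0.69 × 140 = 0.029946 m
0.8 × 890 × 2.9×10⁻⁴ = 0.20648 m
1030–1370 m: 340 × 0.78 × 2.3×10⁻⁴ = 0.060996 m
Layer 4: 770 × 2.2×10⁻⁴ × 0.39 = 0.066066 m
0.25 × 1100 × 1.3×10⁻⁴ = 0.03575 m
Δh = 0.029946 + 0.20648 + 0.060996 + 0.066066 + 0.03575 = 0.399238 m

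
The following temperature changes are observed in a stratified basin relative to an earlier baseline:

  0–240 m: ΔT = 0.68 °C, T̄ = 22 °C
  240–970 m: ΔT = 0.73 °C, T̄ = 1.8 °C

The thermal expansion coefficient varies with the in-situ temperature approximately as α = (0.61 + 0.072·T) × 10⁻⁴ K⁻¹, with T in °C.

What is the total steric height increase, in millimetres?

about 75 mm

Layer 1: α = (0.61 + 0.072×22)×10⁻⁴ = 2.194×10⁻⁴ K⁻¹
Layer 2: α = (0.61 + 0.072×1.8)×10⁻⁴ = 0.7396×10⁻⁴ K⁻¹
Layer 1: 0.68 × 2.194×10⁻⁴ × 240 = 0.03580608 m
240–970 m: 730 × 0.7396×10⁻⁴ × 0.73 = 0.039413284 m
Δh = 0.03580608 + 0.039413284 = 0.075219364 m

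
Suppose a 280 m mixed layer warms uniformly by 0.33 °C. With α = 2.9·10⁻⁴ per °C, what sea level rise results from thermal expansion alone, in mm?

Δh ≈ 27 mm

Δh = αΔT·H = 2.9×10⁻⁴ × 0.33 × 280 = 0.026796 m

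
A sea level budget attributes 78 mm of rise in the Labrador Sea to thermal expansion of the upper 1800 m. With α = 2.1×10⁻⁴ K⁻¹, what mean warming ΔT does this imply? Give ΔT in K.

0.206 K

ΔT = Δh/(αH) = 0.078 / (2.1×10⁻⁴ × 1800) ≈ 0.2063 K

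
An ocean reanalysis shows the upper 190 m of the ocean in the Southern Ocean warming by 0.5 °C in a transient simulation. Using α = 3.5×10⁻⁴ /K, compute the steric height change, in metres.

0.0333 m

Δh = αΔT·H = 3.5×10⁻⁴ × 0.5 × 190 = 0.03325 m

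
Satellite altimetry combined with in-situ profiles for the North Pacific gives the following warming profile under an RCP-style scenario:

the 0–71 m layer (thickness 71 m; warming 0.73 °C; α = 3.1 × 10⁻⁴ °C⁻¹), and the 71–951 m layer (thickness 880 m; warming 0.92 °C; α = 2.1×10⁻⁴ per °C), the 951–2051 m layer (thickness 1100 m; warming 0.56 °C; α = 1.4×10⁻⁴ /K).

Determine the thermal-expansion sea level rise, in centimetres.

Δh ≈ 27.2 cm

71 × 0.73 × 3.1×10⁻⁴ = 0.0160673 m
880 × 0.92 × 2.1×10⁻⁴ = 0.170016 m
951–2051 m: 1.4×10⁻⁴ × 1100 × 0.56 = 0.08624 m
Δh = 0.0160673 + 0.170016 + 0.08624 = 0.2723233 m ≈ 27.2 cm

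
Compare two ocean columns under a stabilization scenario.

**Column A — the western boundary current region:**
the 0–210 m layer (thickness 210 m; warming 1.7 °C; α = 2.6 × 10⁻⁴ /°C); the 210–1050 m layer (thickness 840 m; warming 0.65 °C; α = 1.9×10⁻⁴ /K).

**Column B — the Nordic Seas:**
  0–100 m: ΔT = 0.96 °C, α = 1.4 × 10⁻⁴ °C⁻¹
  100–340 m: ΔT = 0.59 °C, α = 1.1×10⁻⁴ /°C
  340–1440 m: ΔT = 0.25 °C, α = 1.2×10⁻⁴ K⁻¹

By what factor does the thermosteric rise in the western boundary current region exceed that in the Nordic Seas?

A 0–210 m: 2.6×10⁻⁴ × 210 × 1.7 = 0.09282 m
A 0.65 × 840 × 1.9×10⁻⁴ = 0.10374 m
A total: 0.19656 m
B 100 × 1.4×10⁻⁴ × 0.96 = 0.01344 m
B 0.59 × 240 × 1.1×10⁻⁴ = 0.015576 m
B 340–1440 m: 0.25 × 1100 × 1.2×10⁻⁴ = 0.03300 m
B total: 0.062016 m
Ratio: 0.19656 / 0.062016 ≈ 3.170

3.17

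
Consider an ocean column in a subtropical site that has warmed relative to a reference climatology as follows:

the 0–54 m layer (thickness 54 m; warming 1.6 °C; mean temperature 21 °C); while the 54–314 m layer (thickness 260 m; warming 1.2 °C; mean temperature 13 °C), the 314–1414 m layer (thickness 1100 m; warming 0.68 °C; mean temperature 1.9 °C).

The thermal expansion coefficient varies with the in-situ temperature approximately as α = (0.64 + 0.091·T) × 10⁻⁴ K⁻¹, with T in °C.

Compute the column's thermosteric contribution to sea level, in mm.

140 mm

Layer 1: α = (0.64 + 0.091×21)×10⁻⁴ = 2.551×10⁻⁴ K⁻¹
Layer 2: α = (0.64 + 0.091×13)×10⁻⁴ = 1.823×10⁻⁴ K⁻¹
Layer 3: α = (0.64 + 0.091×1.9)×10⁻⁴ = 0.8129×10⁻⁴ K⁻¹
0–54 m: 2.551×10⁻⁴ × 1.6 × 54 = 0.02204064 m
Layer 2: 260 × 1.823×10⁻⁴ × 1.2 = 0.0568776 m
0.8129×10⁻⁴ × 0.68 × 1100 = 0.06080492 m
Δh = 0.02204064 + 0.0568776 + 0.06080492 = 0.13972316 m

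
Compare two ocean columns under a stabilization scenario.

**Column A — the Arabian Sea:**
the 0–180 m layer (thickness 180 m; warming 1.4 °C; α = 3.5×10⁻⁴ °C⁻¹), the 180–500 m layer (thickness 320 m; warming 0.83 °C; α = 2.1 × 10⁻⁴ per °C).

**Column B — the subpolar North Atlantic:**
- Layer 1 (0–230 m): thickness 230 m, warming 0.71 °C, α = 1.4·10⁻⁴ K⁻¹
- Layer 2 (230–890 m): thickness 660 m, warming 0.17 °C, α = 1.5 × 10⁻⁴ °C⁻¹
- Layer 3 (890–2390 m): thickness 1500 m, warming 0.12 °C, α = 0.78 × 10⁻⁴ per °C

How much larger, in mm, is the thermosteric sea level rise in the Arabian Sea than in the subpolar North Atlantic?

A Layer 1: 180 × 3.5×10⁻⁴ × 1.4 = 0.08820 m
A Layer 2: 0.83 × 2.1×10⁻⁴ × 320 = 0.055776 m
A total: 0.143976 m
B 230 × 1.4×10⁻⁴ × 0.71 = 0.022862 m
B 660 × 0.17 × 1.5×10⁻⁴ = 0.01683 m
B Layer 3: 0.12 × 0.78×10⁻⁴ × 1500 = 0.01404 m
B total: 0.053732 m
Difference: 0.143976 − 0.053732 = 0.090244 m

Δh_A − Δh_B ≈ 90.2 mm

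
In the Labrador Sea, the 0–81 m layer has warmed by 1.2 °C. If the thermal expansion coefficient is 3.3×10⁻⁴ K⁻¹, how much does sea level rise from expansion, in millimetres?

Δh = αΔT·H = 3.3×10⁻⁴ × 1.2 × 81 = 0.032076 m

about 32.1 mm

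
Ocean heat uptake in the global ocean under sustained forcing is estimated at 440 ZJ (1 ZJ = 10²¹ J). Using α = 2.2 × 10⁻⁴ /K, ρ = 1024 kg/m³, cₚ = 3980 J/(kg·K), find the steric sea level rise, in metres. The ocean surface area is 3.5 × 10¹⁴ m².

Δh ≈ 0.068 m

Per unit area: Q = 440×10²¹ / (3.5×10¹⁴) ≈ 1.257×10⁹ J/m²
Δh = αQ/(ρcₚ) = 2.2×10⁻⁴ × 1.257×10⁹ / (1024 × 3980) ≈ 0.067854 m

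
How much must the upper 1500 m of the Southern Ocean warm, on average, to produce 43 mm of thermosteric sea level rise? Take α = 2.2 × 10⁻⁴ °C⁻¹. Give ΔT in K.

ΔT = Δh/(αH) = 0.043 / (2.2×10⁻⁴ × 1500) ≈ 0.1303 K

ΔT ≈ 0.130 K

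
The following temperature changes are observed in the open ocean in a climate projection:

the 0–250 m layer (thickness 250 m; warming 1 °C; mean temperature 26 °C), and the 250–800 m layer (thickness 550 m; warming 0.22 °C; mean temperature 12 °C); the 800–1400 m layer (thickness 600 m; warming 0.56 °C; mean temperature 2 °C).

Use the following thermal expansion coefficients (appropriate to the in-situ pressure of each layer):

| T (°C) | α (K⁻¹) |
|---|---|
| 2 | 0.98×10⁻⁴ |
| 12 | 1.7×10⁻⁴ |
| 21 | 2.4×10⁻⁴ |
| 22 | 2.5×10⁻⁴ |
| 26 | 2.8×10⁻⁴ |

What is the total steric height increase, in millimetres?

Δh = 120 mm

Layer 1 at 26 °C → α = 2.8×10⁻⁴ K⁻¹
Layer 2 at 12 °C → α = 1.7×10⁻⁴ K⁻¹
Layer 3 at 2 °C → α = 0.98×10⁻⁴ K⁻¹
Layer 1: 250 × 2.8×10⁻⁴ × 1 = 0.07000 m
250–800 m: 1.7×10⁻⁴ × 0.22 × 550 = 0.02057 m
Layer 3: 600 × 0.56 × 0.98×10⁻⁴ = 0.032928 m
Δh = 0.07000 + 0.02057 + 0.032928 = 0.123498 m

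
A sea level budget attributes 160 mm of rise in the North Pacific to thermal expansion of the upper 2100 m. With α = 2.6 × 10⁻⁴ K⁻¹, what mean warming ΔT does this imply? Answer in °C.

ΔT ≈ 0.293 °C

ΔT = Δh/(αH) = 0.16 / (2.6×10⁻⁴ × 2100) ≈ 0.2930 °C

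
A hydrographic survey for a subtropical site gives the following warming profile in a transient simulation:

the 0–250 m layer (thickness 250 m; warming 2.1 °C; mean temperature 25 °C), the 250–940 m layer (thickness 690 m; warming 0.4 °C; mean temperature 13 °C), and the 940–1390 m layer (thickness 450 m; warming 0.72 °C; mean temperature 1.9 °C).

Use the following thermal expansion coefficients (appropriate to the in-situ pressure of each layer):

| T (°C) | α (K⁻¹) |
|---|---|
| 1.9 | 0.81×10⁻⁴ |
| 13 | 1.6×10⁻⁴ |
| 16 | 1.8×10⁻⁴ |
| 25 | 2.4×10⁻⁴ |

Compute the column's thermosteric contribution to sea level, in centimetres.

Δh ≈ 19.6 cm

Layer 1 at 25 °C → α = 2.4×10⁻⁴ K⁻¹
Layer 2 at 13 °C → α = 1.6×10⁻⁴ K⁻¹
Layer 3 at 1.9 °C → α = 0.81×10⁻⁴ K⁻¹
Layer 1: 2.4×10⁻⁴ × 250 × 2.1 = 0.12600 m
690 × 1.6×10⁻⁴ × 0.4 = 0.04416 m
Layer 3: 450 × 0.81×10⁻⁴ × 0.72 = 0.026244 m
Δh = 0.12600 + 0.04416 + 0.026244 = 0.196404 m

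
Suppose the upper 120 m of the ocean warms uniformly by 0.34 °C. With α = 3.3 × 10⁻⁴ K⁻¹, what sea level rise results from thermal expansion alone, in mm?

Δh = 13.5 mm

Δh = αΔT·H = 3.3×10⁻⁴ × 0.34 × 120 = 0.013464 m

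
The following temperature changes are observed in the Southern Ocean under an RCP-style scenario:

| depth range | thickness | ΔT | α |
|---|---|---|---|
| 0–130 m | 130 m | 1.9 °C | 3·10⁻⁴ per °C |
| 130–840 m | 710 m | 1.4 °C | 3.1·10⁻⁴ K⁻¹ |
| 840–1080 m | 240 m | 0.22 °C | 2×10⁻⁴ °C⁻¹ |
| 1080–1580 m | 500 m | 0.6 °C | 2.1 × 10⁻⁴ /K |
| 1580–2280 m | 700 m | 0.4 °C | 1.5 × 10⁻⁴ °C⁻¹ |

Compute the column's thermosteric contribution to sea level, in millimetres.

Layer 1: 1.9 × 130 × 3×10⁻⁴ = 0.07410 m
Layer 2: 3.1×10⁻⁴ × 710 × 1.4 = 0.30814 m
840–1080 m: 2×10⁻⁴ × 0.22 × 240 = 0.01056 m
1080–1580 m: 0.6 × 2.1×10⁻⁴ × 500 = 0.06300 m
0.4 × 700 × 1.5×10⁻⁴ = 0.04200 m
Δh = 0.07410 + 0.30814 + 0.01056 + 0.06300 + 0.04200 = 0.49780 m ≈ 500 mm

Δh ≈ 500 mm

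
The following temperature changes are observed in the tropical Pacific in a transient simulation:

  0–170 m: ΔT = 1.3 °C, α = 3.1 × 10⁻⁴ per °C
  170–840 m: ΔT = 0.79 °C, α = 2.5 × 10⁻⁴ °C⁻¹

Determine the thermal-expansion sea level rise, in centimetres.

0–170 m: 170 × 1.3 × 3.1×10⁻⁴ = 0.06851 m
170–840 m: 670 × 2.5×10⁻⁴ × 0.79 = 0.132325 m
Δh = 0.06851 + 0.132325 = 0.200835 m ≈ 20 cm

Δh ≈ 20 cm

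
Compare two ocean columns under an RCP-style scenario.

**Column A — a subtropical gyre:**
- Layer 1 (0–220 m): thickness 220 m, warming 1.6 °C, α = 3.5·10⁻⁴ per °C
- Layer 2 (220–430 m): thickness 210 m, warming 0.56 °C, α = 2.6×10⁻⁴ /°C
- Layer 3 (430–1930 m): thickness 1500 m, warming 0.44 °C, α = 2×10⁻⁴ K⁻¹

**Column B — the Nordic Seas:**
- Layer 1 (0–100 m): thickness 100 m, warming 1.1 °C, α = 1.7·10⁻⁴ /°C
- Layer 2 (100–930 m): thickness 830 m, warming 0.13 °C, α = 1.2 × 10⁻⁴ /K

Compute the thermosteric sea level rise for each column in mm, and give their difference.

A: 286 mm; B: 31.6 mm; difference 254 mm

A Layer 1: 3.5×10⁻⁴ × 1.6 × 220 = 0.12320 m
A 0.56 × 2.6×10⁻⁴ × 210 = 0.030576 m
A Layer 3: 1500 × 0.44 × 2×10⁻⁴ = 0.13200 m
A total: 0.285776 m
B 100 × 1.7×10⁻⁴ × 1.1 = 0.01870 m
B Layer 2: 830 × 0.13 × 1.2×10⁻⁴ = 0.012948 m
B total: 0.031648 m
Difference: 0.285776 − 0.031648 = 0.254128 m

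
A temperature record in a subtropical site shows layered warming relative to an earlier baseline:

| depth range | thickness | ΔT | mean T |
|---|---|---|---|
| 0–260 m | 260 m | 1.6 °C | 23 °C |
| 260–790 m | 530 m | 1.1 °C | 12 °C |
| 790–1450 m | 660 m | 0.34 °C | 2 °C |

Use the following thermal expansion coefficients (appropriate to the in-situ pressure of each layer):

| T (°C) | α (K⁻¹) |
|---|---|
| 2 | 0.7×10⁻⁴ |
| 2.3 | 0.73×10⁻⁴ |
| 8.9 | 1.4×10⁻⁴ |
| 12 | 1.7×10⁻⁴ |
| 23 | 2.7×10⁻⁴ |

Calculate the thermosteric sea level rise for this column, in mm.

Layer 1 at 23 °C → α = 2.7×10⁻⁴ K⁻¹
Layer 2 at 12 °C → α = 1.7×10⁻⁴ K⁻¹
Layer 3 at 2 °C → α = 0.7×10⁻⁴ K⁻¹
1.6 × 2.7×10⁻⁴ × 260 = 0.11232 m
260–790 m: 1.7×10⁻⁴ × 530 × 1.1 = 0.09911 m
790–1450 m: 0.34 × 0.7×10⁻⁴ × 660 = 0.015708 m
Δh = 0.11232 + 0.09911 + 0.015708 = 0.227138 m

about 230 mm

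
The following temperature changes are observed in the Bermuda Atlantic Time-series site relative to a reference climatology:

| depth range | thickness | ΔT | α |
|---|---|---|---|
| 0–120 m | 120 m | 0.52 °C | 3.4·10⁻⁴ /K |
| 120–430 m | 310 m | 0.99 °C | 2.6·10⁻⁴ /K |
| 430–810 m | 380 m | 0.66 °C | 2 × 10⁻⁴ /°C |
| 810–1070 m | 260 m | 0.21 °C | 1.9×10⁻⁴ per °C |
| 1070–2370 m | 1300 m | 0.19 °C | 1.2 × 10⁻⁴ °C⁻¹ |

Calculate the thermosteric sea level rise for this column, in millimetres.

191 mm of thermosteric rise

Layer 1: 3.4×10⁻⁴ × 120 × 0.52 = 0.021216 m
120–430 m: 0.99 × 2.6×10⁻⁴ × 310 = 0.079794 m
430–810 m: 2×10⁻⁴ × 0.66 × 380 = 0.05016 m
Layer 4: 1.9×10⁻⁴ × 260 × 0.21 = 0.010374 m
1070–2370 m: 0.19 × 1300 × 1.2×10⁻⁴ = 0.02964 m
Δh = 0.021216 + 0.079794 + 0.05016 + 0.010374 + 0.02964 = 0.191184 m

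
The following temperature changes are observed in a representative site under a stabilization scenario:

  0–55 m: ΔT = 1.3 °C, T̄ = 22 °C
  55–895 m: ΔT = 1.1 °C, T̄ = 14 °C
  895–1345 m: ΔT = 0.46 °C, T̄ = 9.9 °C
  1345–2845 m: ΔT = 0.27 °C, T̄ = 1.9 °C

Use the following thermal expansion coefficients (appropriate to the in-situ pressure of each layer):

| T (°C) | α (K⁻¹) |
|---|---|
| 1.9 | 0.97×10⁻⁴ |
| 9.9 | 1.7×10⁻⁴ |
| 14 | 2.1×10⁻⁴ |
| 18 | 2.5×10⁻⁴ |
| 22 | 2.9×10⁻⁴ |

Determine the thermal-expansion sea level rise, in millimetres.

Layer 1 at 22 °C → α = 2.9×10⁻⁴ K⁻¹
Layer 2 at 14 °C → α = 2.1×10⁻⁴ K⁻¹
Layer 3 at 9.9 °C → α = 1.7×10⁻⁴ K⁻¹
Layer 4 at 1.9 °C → α = 0.97×10⁻⁴ K⁻¹
Layer 1: 55 × 1.3 × 2.9×10⁻⁴ = 0.020735 m
1.1 × 2.1×10⁻⁴ × 840 = 0.19404 m
895–1345 m: 450 × 0.46 × 1.7×10⁻⁴ = 0.03519 m
Layer 4: 0.97×10⁻⁴ × 0.27 × 1500 = 0.039285 m
Δh = 0.020735 + 0.19404 + 0.03519 + 0.039285 = 0.28925 m ≈ 289 mm

about 289 mm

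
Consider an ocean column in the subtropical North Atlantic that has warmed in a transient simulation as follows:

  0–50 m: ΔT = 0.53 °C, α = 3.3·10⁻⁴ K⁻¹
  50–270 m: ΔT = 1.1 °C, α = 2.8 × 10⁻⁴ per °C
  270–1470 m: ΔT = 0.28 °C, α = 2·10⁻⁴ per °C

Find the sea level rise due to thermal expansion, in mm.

Layer 1: 0.53 × 3.3×10⁻⁴ × 50 = 0.008745 m
Layer 2: 220 × 2.8×10⁻⁴ × 1.1 = 0.06776 m
Layer 3: 0.28 × 1200 × 2×10⁻⁴ = 0.06720 m
Δh = 0.008745 + 0.06776 + 0.06720 = 0.143705 m ≈ 144 mm

144 mm of thermosteric rise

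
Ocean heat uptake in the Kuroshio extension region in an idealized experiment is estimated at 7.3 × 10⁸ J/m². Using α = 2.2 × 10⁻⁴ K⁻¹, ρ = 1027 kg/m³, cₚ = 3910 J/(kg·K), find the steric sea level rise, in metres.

Δh = αQ/(ρcₚ) = 2.2×10⁻⁴ × 7.3×10⁸ / (1027 × 3910) ≈ 0.039994 m

0.0400 m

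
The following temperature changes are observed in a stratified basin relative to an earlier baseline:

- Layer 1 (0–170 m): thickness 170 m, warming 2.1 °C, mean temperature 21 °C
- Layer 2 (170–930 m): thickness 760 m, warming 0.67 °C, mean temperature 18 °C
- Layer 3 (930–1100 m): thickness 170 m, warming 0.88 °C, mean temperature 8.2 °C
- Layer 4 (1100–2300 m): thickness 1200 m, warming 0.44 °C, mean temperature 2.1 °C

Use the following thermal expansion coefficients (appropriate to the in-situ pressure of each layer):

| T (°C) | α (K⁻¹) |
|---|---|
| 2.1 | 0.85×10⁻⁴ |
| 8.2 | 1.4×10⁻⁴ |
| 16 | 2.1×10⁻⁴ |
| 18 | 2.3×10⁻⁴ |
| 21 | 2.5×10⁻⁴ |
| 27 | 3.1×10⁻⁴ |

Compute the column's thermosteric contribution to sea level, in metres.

Layer 1 at 21 °C → α = 2.5×10⁻⁴ K⁻¹
Layer 2 at 18 °C → α = 2.3×10⁻⁴ K⁻¹
Layer 3 at 8.2 °C → α = 1.4×10⁻⁴ K⁻¹
Layer 4 at 2.1 °C → α = 0.85×10⁻⁴ K⁻¹
2.1 × 2.5×10⁻⁴ × 170 = 0.08925 m
Layer 2: 760 × 2.3×10⁻⁴ × 0.67 = 0.117116 m
Layer 3: 170 × 1.4×10⁻⁴ × 0.88 = 0.020944 m
1100–2300 m: 0.44 × 1200 × 0.85×10⁻⁴ = 0.04488 m
Δh = 0.08925 + 0.117116 + 0.020944 + 0.04488 = 0.27219 m

about 0.27 m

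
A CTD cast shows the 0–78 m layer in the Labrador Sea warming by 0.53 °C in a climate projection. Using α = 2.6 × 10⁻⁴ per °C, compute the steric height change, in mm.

Δh = αΔT·H = 2.6×10⁻⁴ × 0.53 × 78 = 0.0107484 m

Δh = 10.7 mm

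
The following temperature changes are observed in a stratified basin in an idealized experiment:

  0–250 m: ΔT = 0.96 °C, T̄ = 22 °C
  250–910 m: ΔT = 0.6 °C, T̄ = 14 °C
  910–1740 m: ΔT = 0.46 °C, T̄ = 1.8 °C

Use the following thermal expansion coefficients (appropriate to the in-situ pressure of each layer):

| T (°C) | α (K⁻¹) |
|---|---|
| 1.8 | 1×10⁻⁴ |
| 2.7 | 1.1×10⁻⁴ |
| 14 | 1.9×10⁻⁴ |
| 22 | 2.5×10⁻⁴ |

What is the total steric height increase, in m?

Layer 1 at 22 °C → α = 2.5×10⁻⁴ K⁻¹
Layer 2 at 14 °C → α = 1.9×10⁻⁴ K⁻¹
Layer 3 at 1.8 °C → α = 1×10⁻⁴ K⁻¹
0–250 m: 2.5×10⁻⁴ × 0.96 × 250 = 0.06000 m
250–910 m: 660 × 1.9×10⁻⁴ × 0.6 = 0.07524 m
910–1740 m: 0.46 × 830 × 1×10⁻⁴ = 0.03818 m
Δh = 0.06000 + 0.07524 + 0.03818 = 0.17342 m

about 0.17 m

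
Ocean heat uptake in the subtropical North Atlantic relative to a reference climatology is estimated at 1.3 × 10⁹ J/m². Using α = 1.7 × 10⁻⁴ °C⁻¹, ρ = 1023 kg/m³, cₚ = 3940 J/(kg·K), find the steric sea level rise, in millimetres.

Δh = αQ/(ρcₚ) = 1.7×10⁻⁴ × 1.3×10⁹ / (1023 × 3940) ≈ 0.05483 m

54.8 mm of thermosteric rise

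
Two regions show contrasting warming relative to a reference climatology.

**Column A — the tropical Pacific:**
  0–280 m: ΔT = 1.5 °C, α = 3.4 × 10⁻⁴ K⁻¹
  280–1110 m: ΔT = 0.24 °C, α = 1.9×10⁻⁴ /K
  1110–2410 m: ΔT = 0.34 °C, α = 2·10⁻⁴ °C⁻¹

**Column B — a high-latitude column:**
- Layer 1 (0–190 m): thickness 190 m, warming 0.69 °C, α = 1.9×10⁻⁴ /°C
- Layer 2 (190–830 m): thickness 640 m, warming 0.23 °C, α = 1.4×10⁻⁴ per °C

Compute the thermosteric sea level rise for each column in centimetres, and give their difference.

Δh_A ≈ 27 cm, Δh_B ≈ 4.6 cm; difference ≈ 22 cm

A 280 × 3.4×10⁻⁴ × 1.5 = 0.14280 m
A Layer 2: 830 × 0.24 × 1.9×10⁻⁴ = 0.037848 m
A 2×10⁻⁴ × 0.34 × 1300 = 0.08840 m
A total: 0.269048 m
B Layer 1: 0.69 × 1.9×10⁻⁴ × 190 = 0.024909 m
B 1.4×10⁻⁴ × 0.23 × 640 = 0.020608 m
B total: 0.045517 m
Difference: 0.269048 − 0.045517 = 0.223531 m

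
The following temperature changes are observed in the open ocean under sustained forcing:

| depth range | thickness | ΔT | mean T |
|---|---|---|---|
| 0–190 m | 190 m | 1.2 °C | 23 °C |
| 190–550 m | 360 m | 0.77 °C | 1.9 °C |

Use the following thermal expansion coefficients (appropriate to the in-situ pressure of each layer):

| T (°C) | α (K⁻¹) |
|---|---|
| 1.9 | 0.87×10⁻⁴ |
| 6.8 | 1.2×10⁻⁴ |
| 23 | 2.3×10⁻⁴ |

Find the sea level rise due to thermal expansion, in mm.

Layer 1 at 23 °C → α = 2.3×10⁻⁴ K⁻¹
Layer 2 at 1.9 °C → α = 0.87×10⁻⁴ K⁻¹
0–190 m: 2.3×10⁻⁴ × 1.2 × 190 = 0.05244 m
0.77 × 0.87×10⁻⁴ × 360 = 0.0241164 m
Δh = 0.05244 + 0.0241164 = 0.0765564 m

about 77 mm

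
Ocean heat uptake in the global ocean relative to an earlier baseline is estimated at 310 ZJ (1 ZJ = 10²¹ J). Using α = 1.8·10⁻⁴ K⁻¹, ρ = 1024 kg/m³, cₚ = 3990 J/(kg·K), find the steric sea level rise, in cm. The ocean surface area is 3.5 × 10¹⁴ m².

Per unit area: Q = 310×10²¹ / (3.5×10¹⁴) ≈ 8.857×10⁸ J/m²
Δh = αQ/(ρcₚ) = 1.8×10⁻⁴ × 8.857×10⁸ / (1024 × 3990) ≈ 0.03902 m

3.90 cm of thermosteric rise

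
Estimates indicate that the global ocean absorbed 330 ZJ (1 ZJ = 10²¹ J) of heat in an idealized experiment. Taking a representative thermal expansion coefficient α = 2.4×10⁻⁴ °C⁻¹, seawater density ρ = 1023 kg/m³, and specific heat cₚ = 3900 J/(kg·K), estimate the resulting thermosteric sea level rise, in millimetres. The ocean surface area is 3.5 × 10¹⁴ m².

56.7 mm

Per unit area: Q = 330×10²¹ / (3.5×10¹⁴) ≈ 9.429×10⁸ J/m²
Δh = αQ/(ρcₚ) = 2.4×10⁻⁴ × 9.429×10⁸ / (1023 × 3900) ≈ 0.05672 m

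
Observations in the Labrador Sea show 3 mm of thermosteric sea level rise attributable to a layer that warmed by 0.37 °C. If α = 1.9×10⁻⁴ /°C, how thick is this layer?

42.7 m

H = Δh/(αΔT) = 0.003 / (1.9×10⁻⁴ × 0.37) ≈ 42.67 m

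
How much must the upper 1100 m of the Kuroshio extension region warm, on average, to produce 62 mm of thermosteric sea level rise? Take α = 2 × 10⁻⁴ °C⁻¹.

ΔT = Δh/(αH) = 0.062 / (2×10⁻⁴ × 1100) ≈ 0.2818 K

about 0.28 K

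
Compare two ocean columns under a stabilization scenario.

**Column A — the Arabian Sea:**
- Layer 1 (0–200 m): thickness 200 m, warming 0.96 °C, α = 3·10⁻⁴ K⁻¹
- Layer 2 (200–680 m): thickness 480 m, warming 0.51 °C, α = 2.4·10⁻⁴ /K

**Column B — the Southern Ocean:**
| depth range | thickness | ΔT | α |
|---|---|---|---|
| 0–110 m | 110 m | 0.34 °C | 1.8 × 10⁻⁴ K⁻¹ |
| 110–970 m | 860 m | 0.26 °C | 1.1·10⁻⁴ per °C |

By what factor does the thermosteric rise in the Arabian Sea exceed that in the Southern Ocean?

A 0–200 m: 0.96 × 3×10⁻⁴ × 200 = 0.05760 m
A 200–680 m: 2.4×10⁻⁴ × 480 × 0.51 = 0.058752 m
A total: 0.116352 m
B 110 × 0.34 × 1.8×10⁻⁴ = 0.006732 m
B 0.26 × 1.1×10⁻⁴ × 860 = 0.024596 m
B total: 0.031328 m
Ratio: 0.116352 / 0.031328 ≈ 3.714

a factor of 3.7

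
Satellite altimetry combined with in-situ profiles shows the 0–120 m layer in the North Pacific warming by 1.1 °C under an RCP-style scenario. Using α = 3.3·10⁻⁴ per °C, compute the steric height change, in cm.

4.36 cm of thermosteric rise

Δh = αΔT·H = 3.3×10⁻⁴ × 1.1 × 120 = 0.04356 m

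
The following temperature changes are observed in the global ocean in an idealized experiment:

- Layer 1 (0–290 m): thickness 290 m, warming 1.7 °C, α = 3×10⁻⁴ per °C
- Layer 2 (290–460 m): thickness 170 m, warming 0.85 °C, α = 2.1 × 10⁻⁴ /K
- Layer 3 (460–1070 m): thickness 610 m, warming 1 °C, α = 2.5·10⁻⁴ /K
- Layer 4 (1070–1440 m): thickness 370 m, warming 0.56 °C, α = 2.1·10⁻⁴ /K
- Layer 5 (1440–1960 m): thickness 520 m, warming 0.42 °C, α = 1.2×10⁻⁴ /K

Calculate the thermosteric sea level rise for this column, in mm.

0–290 m: 290 × 3×10⁻⁴ × 1.7 = 0.14790 m
Layer 2: 170 × 0.85 × 2.1×10⁻⁴ = 0.030345 m
2.5×10⁻⁴ × 610 × 1 = 0.15250 m
1070–1440 m: 0.56 × 2.1×10⁻⁴ × 370 = 0.043512 m
Layer 5: 0.42 × 1.2×10⁻⁴ × 520 = 0.026208 m
Δh = 0.14790 + 0.030345 + 0.15250 + 0.043512 + 0.026208 = 0.400465 m

Δh = 400 mm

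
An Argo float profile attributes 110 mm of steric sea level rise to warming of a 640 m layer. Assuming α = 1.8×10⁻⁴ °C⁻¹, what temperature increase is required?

ΔT = Δh/(αH) = 0.11 / (1.8×10⁻⁴ × 640) ≈ 0.9549 °C

0.95 °C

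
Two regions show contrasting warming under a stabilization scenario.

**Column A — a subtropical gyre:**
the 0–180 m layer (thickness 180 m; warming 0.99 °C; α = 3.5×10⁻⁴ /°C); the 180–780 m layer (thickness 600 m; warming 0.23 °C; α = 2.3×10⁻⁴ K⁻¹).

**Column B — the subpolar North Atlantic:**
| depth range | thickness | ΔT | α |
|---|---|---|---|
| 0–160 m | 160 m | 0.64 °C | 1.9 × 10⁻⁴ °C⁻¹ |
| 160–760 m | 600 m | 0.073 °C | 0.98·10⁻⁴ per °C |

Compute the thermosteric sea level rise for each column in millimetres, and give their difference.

A 0–180 m: 3.5×10⁻⁴ × 0.99 × 180 = 0.06237 m
A 600 × 2.3×10⁻⁴ × 0.23 = 0.03174 m
A total: 0.09411 m
B Layer 1: 0.64 × 1.9×10⁻⁴ × 160 = 0.019456 m
B 160–760 m: 600 × 0.073 × 0.98×10⁻⁴ = 0.0042924 m
B total: 0.0237484 m
Difference: 0.09411 − 0.0237484 = 0.0703616 m

Δh_A ≈ 94 mm, Δh_B ≈ 24 mm; difference ≈ 70 mm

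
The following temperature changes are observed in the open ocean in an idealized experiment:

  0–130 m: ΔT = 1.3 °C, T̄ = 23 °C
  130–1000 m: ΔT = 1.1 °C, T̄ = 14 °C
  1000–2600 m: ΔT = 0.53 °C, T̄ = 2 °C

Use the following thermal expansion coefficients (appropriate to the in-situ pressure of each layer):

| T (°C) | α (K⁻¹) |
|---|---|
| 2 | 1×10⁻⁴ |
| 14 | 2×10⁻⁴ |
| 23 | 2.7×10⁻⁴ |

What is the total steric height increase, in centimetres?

Layer 1 at 23 °C → α = 2.7×10⁻⁴ K⁻¹
Layer 2 at 14 °C → α = 2×10⁻⁴ K⁻¹
Layer 3 at 2 °C → α = 1×10⁻⁴ K⁻¹
2.7×10⁻⁴ × 1.3 × 130 = 0.04563 m
1.1 × 870 × 2×10⁻⁴ = 0.19140 m
1000–2600 m: 1600 × 0.53 × 1×10⁻⁴ = 0.08480 m
Δh = 0.04563 + 0.19140 + 0.08480 = 0.32183 m ≈ 32.2 cm

Δh = 32.2 cm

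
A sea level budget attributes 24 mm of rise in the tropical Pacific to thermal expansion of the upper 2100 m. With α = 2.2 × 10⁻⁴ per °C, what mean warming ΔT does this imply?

ΔT = Δh/(αH) = 0.024 / (2.2×10⁻⁴ × 2100) ≈ 0.05195 °C

about 0.052 °C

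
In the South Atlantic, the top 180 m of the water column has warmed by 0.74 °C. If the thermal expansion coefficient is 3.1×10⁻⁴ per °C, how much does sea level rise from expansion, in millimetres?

Δh = αΔT·H = 3.1×10⁻⁴ × 0.74 × 180 = 0.041292 m

Δh = 41.3 mm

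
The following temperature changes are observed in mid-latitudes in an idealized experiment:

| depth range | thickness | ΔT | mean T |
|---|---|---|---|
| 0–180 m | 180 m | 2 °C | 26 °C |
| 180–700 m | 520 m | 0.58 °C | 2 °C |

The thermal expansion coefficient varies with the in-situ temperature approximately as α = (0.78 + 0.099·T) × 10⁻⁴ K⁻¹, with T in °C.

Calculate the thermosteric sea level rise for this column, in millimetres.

150 mm of thermosteric rise

Layer 1: α = (0.78 + 0.099×26)×10⁻⁴ = 3.354×10⁻⁴ K⁻¹
Layer 2: α = (0.78 + 0.099×2)×10⁻⁴ = 0.978×10⁻⁴ K⁻¹
2 × 3.354×10⁻⁴ × 180 = 0.120744 m
180–700 m: 0.978×10⁻⁴ × 0.58 × 520 = 0.02949648 m
Δh = 0.120744 + 0.02949648 = 0.15024048 m ≈ 150 mm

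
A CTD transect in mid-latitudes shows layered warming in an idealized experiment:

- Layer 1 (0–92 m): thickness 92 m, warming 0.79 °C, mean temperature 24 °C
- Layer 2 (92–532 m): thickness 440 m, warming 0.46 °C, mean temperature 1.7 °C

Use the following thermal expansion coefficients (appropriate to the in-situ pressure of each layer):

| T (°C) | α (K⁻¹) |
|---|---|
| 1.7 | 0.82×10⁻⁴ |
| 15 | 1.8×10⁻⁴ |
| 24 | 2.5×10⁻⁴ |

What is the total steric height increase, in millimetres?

34.8 mm of thermosteric rise

Layer 1 at 24 °C → α = 2.5×10⁻⁴ K⁻¹
Layer 2 at 1.7 °C → α = 0.82×10⁻⁴ K⁻¹
2.5×10⁻⁴ × 92 × 0.79 = 0.01817 m
0.82×10⁻⁴ × 0.46 × 440 = 0.0165968 m
Δh = 0.01817 + 0.0165968 = 0.0347668 m ≈ 34.8 mm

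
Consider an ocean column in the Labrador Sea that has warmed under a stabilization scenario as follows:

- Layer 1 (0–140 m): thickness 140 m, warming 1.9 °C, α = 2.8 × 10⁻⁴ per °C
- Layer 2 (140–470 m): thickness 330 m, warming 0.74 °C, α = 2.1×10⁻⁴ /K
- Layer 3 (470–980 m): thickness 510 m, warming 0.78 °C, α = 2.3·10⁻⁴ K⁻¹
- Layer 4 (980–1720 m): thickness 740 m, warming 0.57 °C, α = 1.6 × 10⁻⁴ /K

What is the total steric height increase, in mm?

280 mm of thermosteric rise

Layer 1: 2.8×10⁻⁴ × 140 × 1.9 = 0.07448 m
140–470 m: 330 × 2.1×10⁻⁴ × 0.74 = 0.051282 m
470–980 m: 510 × 2.3×10⁻⁴ × 0.78 = 0.091494 m
980–1720 m: 740 × 1.6×10⁻⁴ × 0.57 = 0.067488 m
Δh = 0.07448 + 0.051282 + 0.091494 + 0.067488 = 0.284744 m ≈ 280 mm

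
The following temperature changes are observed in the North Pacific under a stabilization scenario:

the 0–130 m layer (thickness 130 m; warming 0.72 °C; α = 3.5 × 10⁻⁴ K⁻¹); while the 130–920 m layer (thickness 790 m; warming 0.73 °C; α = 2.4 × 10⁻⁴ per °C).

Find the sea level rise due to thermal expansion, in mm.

Δh = 171 mm

Layer 1: 0.72 × 130 × 3.5×10⁻⁴ = 0.03276 m
130–920 m: 2.4×10⁻⁴ × 790 × 0.73 = 0.138408 m
Δh = 0.03276 + 0.138408 = 0.171168 m ≈ 171 mm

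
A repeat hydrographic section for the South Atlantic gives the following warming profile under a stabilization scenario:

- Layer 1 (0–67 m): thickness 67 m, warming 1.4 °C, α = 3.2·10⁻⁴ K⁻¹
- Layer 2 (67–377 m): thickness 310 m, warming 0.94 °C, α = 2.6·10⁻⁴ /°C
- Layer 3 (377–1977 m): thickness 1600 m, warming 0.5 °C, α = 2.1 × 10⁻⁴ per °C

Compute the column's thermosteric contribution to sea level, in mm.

3.2×10⁻⁴ × 1.4 × 67 = 0.030016 m
67–377 m: 0.94 × 310 × 2.6×10⁻⁴ = 0.075764 m
377–1977 m: 1600 × 2.1×10⁻⁴ × 0.5 = 0.16800 m
Δh = 0.030016 + 0.075764 + 0.16800 = 0.27378 m

Δh ≈ 270 mm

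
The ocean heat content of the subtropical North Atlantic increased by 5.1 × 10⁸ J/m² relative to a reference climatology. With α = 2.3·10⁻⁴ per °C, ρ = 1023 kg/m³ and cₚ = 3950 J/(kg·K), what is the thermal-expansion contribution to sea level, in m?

Δh = αQ/(ρcₚ) = 2.3×10⁻⁴ × 5.1×10⁸ / (1023 × 3950) ≈ 0.029029 m

about 0.0290 m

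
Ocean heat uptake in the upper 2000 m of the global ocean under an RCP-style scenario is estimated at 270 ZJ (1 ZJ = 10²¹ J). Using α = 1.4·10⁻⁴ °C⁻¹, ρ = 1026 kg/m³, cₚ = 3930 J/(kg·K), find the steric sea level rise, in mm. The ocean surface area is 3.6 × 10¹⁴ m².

Per unit area: Q = 270×10²¹ / (3.6×10¹⁴) = 7.5×10⁸ J/m²
Δh = αQ/(ρcₚ) = 1.4×10⁻⁴ × 7.5×10⁸ / (1026 × 3930) ≈ 0.026041 m

26.0 mm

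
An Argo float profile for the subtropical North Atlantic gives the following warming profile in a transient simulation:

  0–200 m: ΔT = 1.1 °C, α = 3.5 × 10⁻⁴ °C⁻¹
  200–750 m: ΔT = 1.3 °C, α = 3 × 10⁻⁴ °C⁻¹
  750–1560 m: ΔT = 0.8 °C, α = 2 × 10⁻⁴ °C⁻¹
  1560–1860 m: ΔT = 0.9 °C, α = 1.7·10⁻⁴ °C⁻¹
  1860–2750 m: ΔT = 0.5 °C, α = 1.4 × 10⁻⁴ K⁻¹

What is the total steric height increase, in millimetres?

Δh ≈ 530 mm

Layer 1: 200 × 1.1 × 3.5×10⁻⁴ = 0.07700 m
Layer 2: 3×10⁻⁴ × 550 × 1.3 = 0.21450 m
2×10⁻⁴ × 810 × 0.8 = 0.12960 m
300 × 1.7×10⁻⁴ × 0.9 = 0.04590 m
Layer 5: 1.4×10⁻⁴ × 0.5 × 890 = 0.06230 m
Δh = 0.07700 + 0.21450 + 0.12960 + 0.04590 + 0.06230 = 0.52930 m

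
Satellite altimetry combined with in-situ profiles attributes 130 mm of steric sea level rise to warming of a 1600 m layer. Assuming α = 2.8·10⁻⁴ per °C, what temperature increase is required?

0.290 °C

ΔT = Δh/(αH) = 0.13 / (2.8×10⁻⁴ × 1600) ≈ 0.2902 °C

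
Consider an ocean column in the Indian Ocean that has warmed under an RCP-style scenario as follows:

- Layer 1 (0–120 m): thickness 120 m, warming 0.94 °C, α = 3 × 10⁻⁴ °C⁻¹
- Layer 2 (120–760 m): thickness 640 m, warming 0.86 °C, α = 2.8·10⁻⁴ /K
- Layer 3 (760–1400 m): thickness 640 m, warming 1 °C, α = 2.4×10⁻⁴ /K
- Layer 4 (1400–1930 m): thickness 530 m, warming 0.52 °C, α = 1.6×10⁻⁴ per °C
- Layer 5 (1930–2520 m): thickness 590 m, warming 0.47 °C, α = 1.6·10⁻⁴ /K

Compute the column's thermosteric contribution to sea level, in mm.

0.94 × 3×10⁻⁴ × 120 = 0.03384 m
120–760 m: 2.8×10⁻⁴ × 0.86 × 640 = 0.154112 m
Layer 3: 2.4×10⁻⁴ × 1 × 640 = 0.15360 m
Layer 4: 0.52 × 530 × 1.6×10⁻⁴ = 0.044096 m
1930–2520 m: 1.6×10⁻⁴ × 0.47 × 590 = 0.044368 m
Δh = 0.03384 + 0.154112 + 0.15360 + 0.044096 + 0.044368 = 0.430016 m

430 mm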